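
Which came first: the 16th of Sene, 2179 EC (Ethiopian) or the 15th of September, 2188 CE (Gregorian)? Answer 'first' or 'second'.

first

Converting both to JDN: 2520020 vs 2520469; the smaller is the first.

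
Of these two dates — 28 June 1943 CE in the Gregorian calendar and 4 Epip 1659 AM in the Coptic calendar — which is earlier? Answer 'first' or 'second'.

first

The two dates have Julian Day Numbers 2430904 and 2430917 respectively.
Since 2430904 < 2430917, the first date comes first.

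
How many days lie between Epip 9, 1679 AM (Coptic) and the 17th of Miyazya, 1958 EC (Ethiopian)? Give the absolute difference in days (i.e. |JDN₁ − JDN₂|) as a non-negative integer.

1014

JDN of the first date = 2438227.
JDN of the second date = 2439241.
|2439241 − 2438227| = 1014.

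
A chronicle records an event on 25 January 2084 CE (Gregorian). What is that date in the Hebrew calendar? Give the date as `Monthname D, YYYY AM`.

Shevat 18, 5844 AM

Both dates share Julian Day Number 2482250; in the Hebrew calendar that is 18 Shevat 5844 AM.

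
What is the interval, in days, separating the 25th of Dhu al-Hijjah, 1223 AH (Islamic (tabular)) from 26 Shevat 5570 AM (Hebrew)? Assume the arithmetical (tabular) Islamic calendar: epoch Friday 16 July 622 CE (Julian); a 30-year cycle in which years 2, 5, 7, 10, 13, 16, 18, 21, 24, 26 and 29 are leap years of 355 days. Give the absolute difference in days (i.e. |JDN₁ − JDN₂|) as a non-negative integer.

354

First date → JDN 2381825; second date → JDN 2382179.
The interval is |2381825 − 2382179| = 354 days.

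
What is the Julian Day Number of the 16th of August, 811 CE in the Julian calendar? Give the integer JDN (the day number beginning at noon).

2017503

In the proleptic Gregorian calendar the same day is 20 August 811.
JDN 2299161 is 15 October 1582 CE (Gregorian); the target day is −281658 days from there, so JDN = 2017503.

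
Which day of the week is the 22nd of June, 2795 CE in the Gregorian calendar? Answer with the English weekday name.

Since JDN mod 7 = 3 (0 = Monday), the day is Thursday.

Thursday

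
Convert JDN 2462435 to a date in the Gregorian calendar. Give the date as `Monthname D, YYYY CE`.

October 25, 2029 CE

Counting from JDN 2299161 = 15 Oct 1582 gives an offset of 163274 days.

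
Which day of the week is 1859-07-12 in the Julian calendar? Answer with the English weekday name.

Equivalently 24 July 1859 Gregorian, JDN 2400250.
2400250 ≡ 6 (mod 7); counting from Monday = 0 gives Sunday.

Sunday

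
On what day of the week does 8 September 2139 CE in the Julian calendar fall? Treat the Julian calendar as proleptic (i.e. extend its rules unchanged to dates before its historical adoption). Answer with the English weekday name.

Equivalently 22 September 2139 Gregorian, JDN 2502578.
Since JDN mod 7 = 1 (0 = Monday), the day is Tuesday.

Tuesday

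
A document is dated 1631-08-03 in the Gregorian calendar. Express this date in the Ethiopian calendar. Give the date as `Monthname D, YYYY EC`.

Hamle 30, 1623 EC

Both dates share Julian Day Number 2316985; in the Ethiopian calendar that is 30 Hamle 1623 EC.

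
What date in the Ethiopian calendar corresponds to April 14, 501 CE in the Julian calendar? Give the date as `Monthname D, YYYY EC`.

Both dates share Julian Day Number 1904152; in the Ethiopian calendar that is 19 Miyazya 493 EC.

Miyazya 19, 493 EC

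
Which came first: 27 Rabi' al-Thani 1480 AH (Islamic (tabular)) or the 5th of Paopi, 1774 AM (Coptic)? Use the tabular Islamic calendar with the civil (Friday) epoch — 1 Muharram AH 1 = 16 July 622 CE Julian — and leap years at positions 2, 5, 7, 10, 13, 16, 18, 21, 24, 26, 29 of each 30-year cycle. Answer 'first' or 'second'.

second

The two dates have Julian Day Numbers 2472663 and 2472652 respectively.
Since 2472652 < 2472663, the second date comes first.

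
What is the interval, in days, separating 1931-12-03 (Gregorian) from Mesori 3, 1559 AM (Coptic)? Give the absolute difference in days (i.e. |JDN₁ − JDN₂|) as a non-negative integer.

32258

First date → JDN 2426679; second date → JDN 2394421.
The interval is |2426679 − 2394421| = 32258 days.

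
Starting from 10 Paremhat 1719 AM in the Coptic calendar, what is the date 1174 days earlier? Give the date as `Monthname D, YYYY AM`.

Counting 1174 days back from JDN 2452718 reaches JDN 2451544, which is Koiak 21, 1716 AM.

Koiak 21, 1716 AM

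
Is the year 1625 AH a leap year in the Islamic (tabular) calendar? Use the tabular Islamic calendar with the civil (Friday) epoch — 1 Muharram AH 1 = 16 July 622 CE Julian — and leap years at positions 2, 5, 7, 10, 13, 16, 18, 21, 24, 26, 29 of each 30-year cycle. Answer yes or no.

yes

Year 1625 AH is year 5 of its 30-year cycle; leap positions are 2, 5, 7, 10, 13, 16, 18, 21, 24, 26, 29, so it is a leap year (355 days).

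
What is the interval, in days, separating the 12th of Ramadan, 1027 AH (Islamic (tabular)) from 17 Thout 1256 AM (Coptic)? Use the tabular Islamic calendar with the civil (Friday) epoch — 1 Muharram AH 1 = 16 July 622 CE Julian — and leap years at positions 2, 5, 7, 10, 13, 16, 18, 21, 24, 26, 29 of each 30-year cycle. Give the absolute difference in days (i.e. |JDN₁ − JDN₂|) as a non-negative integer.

First date → JDN 2312267; second date → JDN 2283435.
The interval is |2312267 − 2283435| = 28832 days.

28832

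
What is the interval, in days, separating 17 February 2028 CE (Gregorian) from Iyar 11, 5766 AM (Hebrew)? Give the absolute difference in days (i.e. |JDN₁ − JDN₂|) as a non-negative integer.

First date → JDN 2461819; second date → JDN 2453865.
The interval is |2461819 − 2453865| = 7954 days.

7954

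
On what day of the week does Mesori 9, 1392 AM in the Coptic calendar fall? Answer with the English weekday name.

Equivalently 12 August 1676 Gregorian, JDN 2333431.
2333431 ≡ 2 (mod 7); counting from Monday = 0 gives Wednesday.

Wednesday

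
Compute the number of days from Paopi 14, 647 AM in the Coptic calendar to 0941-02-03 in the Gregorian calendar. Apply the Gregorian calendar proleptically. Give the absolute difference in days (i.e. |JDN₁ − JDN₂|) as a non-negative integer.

3763

First date → JDN 2061024; second date → JDN 2064787.
The interval is |2061024 − 2064787| = 3763 days.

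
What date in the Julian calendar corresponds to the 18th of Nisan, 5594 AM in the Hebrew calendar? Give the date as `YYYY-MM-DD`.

1834-04-15

Both dates share Julian Day Number 2391031; in the Julian calendar that is 15 April 1834 CE.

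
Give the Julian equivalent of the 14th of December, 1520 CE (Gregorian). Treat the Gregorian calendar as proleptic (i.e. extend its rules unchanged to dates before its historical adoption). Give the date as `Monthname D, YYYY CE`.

December 4, 1520 CE

At this point the Julian calendar is 10 days behind the Gregorian.
14 December 1520 Gregorian − 10 days → 4 December 1520 Julian.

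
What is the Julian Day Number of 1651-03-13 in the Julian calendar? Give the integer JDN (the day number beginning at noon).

2324157

In the Gregorian calendar the same day is 23 March 1651.
JDN 2451545 is 1 January 2000 CE (Gregorian); the target day is −127388 days from there, so JDN = 2324157.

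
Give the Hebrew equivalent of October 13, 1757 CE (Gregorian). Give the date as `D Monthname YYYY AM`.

Both dates share Julian Day Number 2363077; in the Hebrew calendar that is 29 Tishrei 5518 AM.

29 Tishrei 5518 AM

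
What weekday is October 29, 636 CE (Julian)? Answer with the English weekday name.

Tuesday

Equivalently 1 November 636 Gregorian, JDN 1953659.
Since JDN mod 7 = 1 (0 = Monday), the day is Tuesday.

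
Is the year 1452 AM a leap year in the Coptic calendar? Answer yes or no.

no

1452 mod 4 = 0; in the Coptic calendar a year is leap when year mod 4 = 3, so it is a common year.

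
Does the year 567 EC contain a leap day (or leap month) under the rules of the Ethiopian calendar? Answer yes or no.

567 mod 4 = 3; in the Ethiopian calendar a year is leap when year mod 4 = 3, so it is a leap year.

yes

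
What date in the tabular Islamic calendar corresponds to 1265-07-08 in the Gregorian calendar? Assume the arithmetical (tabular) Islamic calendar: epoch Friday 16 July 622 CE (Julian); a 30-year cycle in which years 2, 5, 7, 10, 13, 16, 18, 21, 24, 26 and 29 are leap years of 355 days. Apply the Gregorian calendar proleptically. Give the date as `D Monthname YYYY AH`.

Both dates share Julian Day Number 2183281; in the tabular Islamic calendar that is 15 Ramadan 663 AH.

15 Ramadan 663 AH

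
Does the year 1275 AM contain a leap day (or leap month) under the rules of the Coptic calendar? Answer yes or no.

yes

1275 mod 4 = 3; in the Coptic calendar a year is leap when year mod 4 = 3, so it is a leap year.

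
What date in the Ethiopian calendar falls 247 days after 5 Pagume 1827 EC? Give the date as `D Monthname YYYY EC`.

JDN of 5 Pagume 1827 EC = 2391531.
2391531 + 247 = 2391778.
JDN 2391778 in the Ethiopian calendar is 6 Ginbot 1828 EC.

6 Ginbot 1828 EC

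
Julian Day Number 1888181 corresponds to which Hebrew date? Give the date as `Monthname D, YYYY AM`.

Av 16, 4217 AM

JDN 1888181 is 24 July 457 in the proleptic Gregorian calendar.
In the Hebrew calendar that day is Av 16, 4217 AM.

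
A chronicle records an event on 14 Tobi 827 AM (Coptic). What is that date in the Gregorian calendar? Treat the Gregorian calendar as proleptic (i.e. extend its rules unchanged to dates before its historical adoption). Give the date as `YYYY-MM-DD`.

1111-01-16

Both dates share Julian Day Number 2126859; in the Gregorian calendar that is 16 January 1111 CE.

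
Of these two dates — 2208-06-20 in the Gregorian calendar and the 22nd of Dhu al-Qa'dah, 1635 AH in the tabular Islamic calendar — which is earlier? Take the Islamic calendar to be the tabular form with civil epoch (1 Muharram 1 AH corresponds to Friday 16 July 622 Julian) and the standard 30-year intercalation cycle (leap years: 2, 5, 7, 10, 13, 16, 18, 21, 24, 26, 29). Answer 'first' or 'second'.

first

Converting both to JDN: 2527686 vs 2527791; the smaller is the first.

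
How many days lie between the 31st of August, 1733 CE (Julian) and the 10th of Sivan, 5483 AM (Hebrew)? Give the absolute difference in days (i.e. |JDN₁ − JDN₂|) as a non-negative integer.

JDN of the first date = 2354279.
JDN of the second date = 2350536.
|2350536 − 2354279| = 3743.

3743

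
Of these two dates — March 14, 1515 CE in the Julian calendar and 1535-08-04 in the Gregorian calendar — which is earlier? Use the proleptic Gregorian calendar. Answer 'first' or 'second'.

The two dates have Julian Day Numbers 2274484 and 2281922 respectively.
Since 2274484 < 2281922, the first date comes first.

first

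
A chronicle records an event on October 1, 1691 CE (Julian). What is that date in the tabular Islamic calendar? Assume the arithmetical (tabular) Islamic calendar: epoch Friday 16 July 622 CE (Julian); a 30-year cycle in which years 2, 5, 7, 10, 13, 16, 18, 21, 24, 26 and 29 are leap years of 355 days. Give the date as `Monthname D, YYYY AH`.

Julian Day Number of the source date = 2338969.
Converting JDN 2338969 to the tabular Islamic calendar gives 18 Muharram 1103 AH.

Muharram 18, 1103 AH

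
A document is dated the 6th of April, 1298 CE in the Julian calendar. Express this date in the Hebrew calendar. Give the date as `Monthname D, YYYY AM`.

Nisan 23, 5058 AM

Both dates share Julian Day Number 2195248; in the Hebrew calendar that is 23 Nisan 5058 AM.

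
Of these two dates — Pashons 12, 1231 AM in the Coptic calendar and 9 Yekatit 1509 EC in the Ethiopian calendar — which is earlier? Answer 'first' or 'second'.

Converting both to JDN: 2274538 vs 2275176; the smaller is the first.

first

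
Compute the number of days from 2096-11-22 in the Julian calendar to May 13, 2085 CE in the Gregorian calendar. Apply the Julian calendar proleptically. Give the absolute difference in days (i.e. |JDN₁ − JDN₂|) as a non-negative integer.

4224

JDN of the first date = 2486948.
JDN of the second date = 2482724.
|2482724 − 2486948| = 4224.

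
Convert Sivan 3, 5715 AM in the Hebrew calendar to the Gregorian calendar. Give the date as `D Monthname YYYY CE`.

24 May 1955 CE

Both dates share Julian Day Number 2435252; in the Gregorian calendar that is 24 May 1955 CE.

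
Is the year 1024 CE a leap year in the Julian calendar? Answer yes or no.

yes

1024 mod 4 = 0, so it is a leap year in the Julian calendar.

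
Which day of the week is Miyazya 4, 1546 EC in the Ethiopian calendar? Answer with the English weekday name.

In the proleptic Gregorian calendar this is 9 April 1554 (JDN 2288745).
JDN 2288745 mod 7 = 4, and JDN 0 was a Monday, so this is a Friday.

Friday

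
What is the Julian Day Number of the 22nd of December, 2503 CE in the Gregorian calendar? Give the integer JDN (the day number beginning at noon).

2635617

JDN 2299161 is 15 October 1582 CE (Gregorian); the target day is +336456 days from there, so JDN = 2635617.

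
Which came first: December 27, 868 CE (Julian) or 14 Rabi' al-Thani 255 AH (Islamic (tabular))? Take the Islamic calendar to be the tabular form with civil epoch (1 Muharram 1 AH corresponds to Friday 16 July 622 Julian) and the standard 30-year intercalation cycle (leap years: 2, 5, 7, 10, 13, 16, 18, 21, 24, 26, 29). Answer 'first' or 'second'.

first

The two dates have Julian Day Numbers 2038456 and 2038551 respectively.
Since 2038456 < 2038551, the first date comes first.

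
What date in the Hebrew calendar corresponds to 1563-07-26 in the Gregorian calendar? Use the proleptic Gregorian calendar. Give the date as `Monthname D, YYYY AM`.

Tammuz 25, 5323 AM

Julian Day Number of the source date = 2292140.
Converting JDN 2292140 to the Hebrew calendar gives 25 Tammuz 5323 AM.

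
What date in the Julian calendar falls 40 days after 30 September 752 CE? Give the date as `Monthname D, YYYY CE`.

November 9, 752 CE

JDN of 30 September 752 CE = 1995999.
1995999 + 40 = 1996039.
JDN 1996039 in the Julian calendar is November 9, 752 CE.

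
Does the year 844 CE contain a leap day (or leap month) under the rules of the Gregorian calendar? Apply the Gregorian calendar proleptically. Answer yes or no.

844 is divisible by 4 and not by 100, so it is a leap year.

yes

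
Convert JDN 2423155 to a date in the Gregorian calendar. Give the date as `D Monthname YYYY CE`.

10 April 1922 CE

Counting from JDN 2299161 = 15 Oct 1582 gives an offset of 123994 days.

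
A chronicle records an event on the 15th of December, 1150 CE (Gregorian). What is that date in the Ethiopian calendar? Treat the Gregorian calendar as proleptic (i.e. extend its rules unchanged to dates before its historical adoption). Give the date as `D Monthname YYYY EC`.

12 Tahsas 1143 EC

Both dates share Julian Day Number 2141437; in the Ethiopian calendar that is 12 Tahsas 1143 EC.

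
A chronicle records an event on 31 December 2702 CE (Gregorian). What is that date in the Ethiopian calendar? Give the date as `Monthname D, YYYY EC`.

Julian Day Number of the source date = 2708309.
Converting JDN 2708309 to the Ethiopian calendar gives 16 Tahsas 2695 EC.

Tahsas 16, 2695 EC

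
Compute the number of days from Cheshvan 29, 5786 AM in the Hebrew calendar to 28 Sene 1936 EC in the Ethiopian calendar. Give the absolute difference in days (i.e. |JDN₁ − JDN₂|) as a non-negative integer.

29723

First date → JDN 2461000; second date → JDN 2431277.
The interval is |2461000 − 2431277| = 29723 days.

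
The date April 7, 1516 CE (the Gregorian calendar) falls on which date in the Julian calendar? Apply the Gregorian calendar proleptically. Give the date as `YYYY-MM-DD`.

At this point the Julian calendar is 10 days behind the Gregorian.
7 April 1516 Gregorian − 10 days → 28 March 1516 Julian.

1516-03-28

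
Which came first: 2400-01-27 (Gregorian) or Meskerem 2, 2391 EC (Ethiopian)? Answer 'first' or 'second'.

second

First date → JDN 2597668; second date → JDN 2597169.
JDN 2597169 < JDN 2597668, so the second date is earlier.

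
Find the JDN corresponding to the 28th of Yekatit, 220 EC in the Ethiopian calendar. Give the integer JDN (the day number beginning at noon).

1804388

In the proleptic Gregorian calendar the same day is 23 February 228.
JDN 2451545 is 1 January 2000 CE (Gregorian); the target day is −647157 days from there, so JDN = 1804388.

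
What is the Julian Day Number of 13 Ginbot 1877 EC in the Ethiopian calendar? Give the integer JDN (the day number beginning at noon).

2409682

Equivalently 20 May 1885 (Gregorian).
JDN 2451545 is 1 January 2000 CE (Gregorian); the target day is −41863 days from there, so JDN = 2409682.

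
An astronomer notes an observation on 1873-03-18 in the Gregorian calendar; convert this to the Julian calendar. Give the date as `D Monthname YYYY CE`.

The Julian–Gregorian offset here is 12 days (Julian trailing).
18 March 1873 Gregorian − 12 days → 6 March 1873 Julian.

6 March 1873 CE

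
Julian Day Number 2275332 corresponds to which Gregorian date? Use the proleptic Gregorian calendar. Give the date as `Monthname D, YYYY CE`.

July 19, 1517 CE

JDN 2451545 is 1 Jan 2000; 2275332 is −176213 days from there.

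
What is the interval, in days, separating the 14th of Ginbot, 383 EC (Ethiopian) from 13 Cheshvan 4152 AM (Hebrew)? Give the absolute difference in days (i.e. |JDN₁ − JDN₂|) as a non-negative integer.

First date → JDN 1863999; second date → JDN 1864170.
The interval is |1863999 − 1864170| = 171 days.

171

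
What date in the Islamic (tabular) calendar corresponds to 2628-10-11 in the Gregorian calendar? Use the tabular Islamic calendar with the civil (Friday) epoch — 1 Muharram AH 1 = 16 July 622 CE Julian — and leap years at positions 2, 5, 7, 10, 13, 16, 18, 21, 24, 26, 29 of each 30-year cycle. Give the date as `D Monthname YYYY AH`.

20 Shawwal 2068 AH

Both dates share Julian Day Number 2681201; in the tabular Islamic calendar that is 20 Shawwal 2068 AH.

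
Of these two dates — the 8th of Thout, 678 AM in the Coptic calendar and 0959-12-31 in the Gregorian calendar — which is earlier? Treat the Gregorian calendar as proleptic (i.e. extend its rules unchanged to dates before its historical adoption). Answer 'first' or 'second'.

First date → JDN 2072311; second date → JDN 2071692.
JDN 2071692 < JDN 2072311, so the second date is earlier.

second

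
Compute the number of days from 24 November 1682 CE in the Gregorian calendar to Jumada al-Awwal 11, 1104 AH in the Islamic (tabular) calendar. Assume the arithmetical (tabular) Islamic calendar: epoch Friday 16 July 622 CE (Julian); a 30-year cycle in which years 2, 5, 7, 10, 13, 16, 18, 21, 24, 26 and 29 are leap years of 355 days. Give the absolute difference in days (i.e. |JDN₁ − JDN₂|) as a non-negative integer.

3708

First date → JDN 2335726; second date → JDN 2339434.
The interval is |2335726 − 2339434| = 3708 days.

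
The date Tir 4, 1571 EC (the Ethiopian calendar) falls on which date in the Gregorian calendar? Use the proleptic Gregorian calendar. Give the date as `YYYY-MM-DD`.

Julian Day Number of the source date = 2297786.
Converting JDN 2297786 to the Gregorian calendar gives 9 January 1579 CE.

1579-01-09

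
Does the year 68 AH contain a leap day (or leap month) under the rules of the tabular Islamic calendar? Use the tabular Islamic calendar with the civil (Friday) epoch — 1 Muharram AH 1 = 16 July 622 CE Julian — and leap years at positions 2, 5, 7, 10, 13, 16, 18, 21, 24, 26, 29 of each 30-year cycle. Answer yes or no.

Year 68 AH is year 8 of its 30-year cycle; leap positions are 2, 5, 7, 10, 13, 16, 18, 21, 24, 26, 29, so it is a common year (354 days).

no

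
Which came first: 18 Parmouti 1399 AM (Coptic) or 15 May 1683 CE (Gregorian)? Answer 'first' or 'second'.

Converting both to JDN: 2335876 vs 2335898; the smaller is the first.

first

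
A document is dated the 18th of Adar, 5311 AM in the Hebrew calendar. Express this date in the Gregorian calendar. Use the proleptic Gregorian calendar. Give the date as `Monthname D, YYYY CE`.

Julian Day Number of the source date = 2287615.
Converting JDN 2287615 to the Gregorian calendar gives 6 March 1551 CE.

March 6, 1551 CE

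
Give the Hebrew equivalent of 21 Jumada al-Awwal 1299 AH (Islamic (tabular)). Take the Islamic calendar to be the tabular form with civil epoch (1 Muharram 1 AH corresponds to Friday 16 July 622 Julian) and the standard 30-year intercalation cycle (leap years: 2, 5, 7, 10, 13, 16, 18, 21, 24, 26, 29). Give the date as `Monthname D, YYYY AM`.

The source date corresponds to 10 April 1882 in the Gregorian calendar (JDN 2408546).
That day falls on 21 Nisan 5642 AM in the Hebrew calendar.

Nisan 21, 5642 AM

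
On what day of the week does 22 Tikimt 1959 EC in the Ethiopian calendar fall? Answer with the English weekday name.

In the Gregorian calendar this is 1 November 1966 (JDN 2439431).
JDN 2439431 mod 7 = 1, and JDN 0 was a Monday, so this is a Tuesday.

Tuesday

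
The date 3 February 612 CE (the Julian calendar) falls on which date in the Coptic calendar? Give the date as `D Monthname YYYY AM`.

Both dates share Julian Day Number 1944624; in the Coptic calendar that is 8 Meshir 328 AM.

8 Meshir 328 AM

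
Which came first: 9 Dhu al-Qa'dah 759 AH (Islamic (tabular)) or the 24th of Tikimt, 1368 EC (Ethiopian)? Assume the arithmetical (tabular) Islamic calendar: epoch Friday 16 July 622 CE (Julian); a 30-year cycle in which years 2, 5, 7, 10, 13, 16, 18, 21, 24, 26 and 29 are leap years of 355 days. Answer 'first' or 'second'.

first

Converting both to JDN: 2217353 vs 2223571; the smaller is the first.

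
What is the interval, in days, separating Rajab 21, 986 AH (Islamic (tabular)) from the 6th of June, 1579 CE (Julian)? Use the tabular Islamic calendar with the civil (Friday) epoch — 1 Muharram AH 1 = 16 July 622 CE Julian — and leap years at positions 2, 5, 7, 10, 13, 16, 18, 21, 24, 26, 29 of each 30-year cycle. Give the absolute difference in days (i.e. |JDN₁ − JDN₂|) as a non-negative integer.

First date → JDN 2297688; second date → JDN 2297944.
The interval is |2297688 − 2297944| = 256 days.

256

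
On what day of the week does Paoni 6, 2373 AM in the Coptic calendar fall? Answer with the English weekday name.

Thursday

In the Gregorian calendar this is 18 June 2657 (JDN 2691678).
2691678 ≡ 3 (mod 7); counting from Monday = 0 gives Thursday.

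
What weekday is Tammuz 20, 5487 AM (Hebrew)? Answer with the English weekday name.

Wednesday

Equivalently 9 July 1727 Gregorian, JDN 2352023.
2352023 ≡ 2 (mod 7); counting from Monday = 0 gives Wednesday.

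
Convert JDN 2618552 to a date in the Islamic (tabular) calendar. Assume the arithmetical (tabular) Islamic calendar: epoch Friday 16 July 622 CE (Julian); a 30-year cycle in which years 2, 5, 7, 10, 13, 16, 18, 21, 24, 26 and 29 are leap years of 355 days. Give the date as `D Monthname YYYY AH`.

JDN 2618552 is 1 April 2457 in the Gregorian calendar.
In the tabular Islamic calendar that day is 6 Muharram 1892 AH.

6 Muharram 1892 AH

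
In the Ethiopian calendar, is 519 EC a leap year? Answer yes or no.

519 mod 4 = 3; in the Ethiopian calendar a year is leap when year mod 4 = 3, so it is a leap year.

yes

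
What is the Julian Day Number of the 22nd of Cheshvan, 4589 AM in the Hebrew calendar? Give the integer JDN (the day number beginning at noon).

2023793

In the proleptic Gregorian calendar the same day is 8 November 828.
JDN 2451545 is 1 January 2000 CE (Gregorian); the target day is −427752 days from there, so JDN = 2023793.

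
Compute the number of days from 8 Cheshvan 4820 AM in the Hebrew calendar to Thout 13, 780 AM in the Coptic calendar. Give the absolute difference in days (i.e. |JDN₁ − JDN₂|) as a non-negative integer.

1424

First date → JDN 2108148; second date → JDN 2109572.
The interval is |2108148 − 2109572| = 1424 days.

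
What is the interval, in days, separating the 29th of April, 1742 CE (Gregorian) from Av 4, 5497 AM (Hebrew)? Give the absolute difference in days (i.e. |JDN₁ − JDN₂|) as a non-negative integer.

1732

JDN of the first date = 2357431.
JDN of the second date = 2355699.
|2355699 − 2357431| = 1732.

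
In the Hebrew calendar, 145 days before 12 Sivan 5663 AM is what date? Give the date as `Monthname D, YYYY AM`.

Counting 145 days back from JDN 2416273 reaches JDN 2416128, which is Tevet 14, 5663 AM.

Tevet 14, 5663 AM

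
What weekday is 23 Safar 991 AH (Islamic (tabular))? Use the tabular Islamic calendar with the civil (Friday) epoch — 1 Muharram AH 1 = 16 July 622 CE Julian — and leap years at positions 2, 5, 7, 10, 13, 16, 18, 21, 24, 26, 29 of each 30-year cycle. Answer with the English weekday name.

Friday

Equivalently 18 March 1583 Gregorian, JDN 2299315.
Since JDN mod 7 = 4 (0 = Monday), the day is Friday.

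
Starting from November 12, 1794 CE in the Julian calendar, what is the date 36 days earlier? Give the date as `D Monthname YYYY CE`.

The starting date is JDN 2376632; 2376632 − 36 = 2376596.
JDN 2376596 corresponds to 7 October 1794 CE.

7 October 1794 CE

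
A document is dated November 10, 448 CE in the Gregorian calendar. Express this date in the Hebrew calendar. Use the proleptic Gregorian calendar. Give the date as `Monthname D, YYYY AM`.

Cheshvan 25, 4209 AM

Julian Day Number of the source date = 1885003.
Converting JDN 1885003 to the Hebrew calendar gives 25 Cheshvan 4209 AM.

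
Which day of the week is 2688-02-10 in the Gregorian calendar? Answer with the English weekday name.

Friday

2702872 ≡ 4 (mod 7); counting from Monday = 0 gives Friday.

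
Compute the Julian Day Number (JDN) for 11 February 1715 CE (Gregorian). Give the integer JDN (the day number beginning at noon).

2347492

JDN 2400001 is 17 November 1858 CE (Gregorian), MJD 0; the target day is −52509 days from there, so JDN = 2347492.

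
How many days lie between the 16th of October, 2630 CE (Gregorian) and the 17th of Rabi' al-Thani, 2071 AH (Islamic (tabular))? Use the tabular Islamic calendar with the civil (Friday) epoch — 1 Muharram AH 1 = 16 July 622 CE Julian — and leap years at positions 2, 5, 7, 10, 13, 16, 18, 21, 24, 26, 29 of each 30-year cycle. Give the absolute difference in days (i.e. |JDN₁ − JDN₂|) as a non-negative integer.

148

First date → JDN 2681936; second date → JDN 2682084.
The interval is |2681936 − 2682084| = 148 days.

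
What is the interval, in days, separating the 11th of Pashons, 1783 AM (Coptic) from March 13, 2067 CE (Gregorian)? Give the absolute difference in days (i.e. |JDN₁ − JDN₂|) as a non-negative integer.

67

First date → JDN 2476155; second date → JDN 2476088.
The interval is |2476155 − 2476088| = 67 days.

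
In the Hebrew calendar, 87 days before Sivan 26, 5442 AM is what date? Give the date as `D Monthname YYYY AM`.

27 Adar II 5442 AM

JDN of Sivan 26, 5442 AM = 2335581.
2335581 − 87 = 2335494.
JDN 2335494 in the Hebrew calendar is 27 Adar II 5442 AM.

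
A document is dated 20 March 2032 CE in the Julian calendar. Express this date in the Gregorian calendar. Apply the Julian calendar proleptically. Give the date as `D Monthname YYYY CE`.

At this point the Julian calendar is 13 days behind the Gregorian.
20 March 2032 Julian + 13 days → 2 April 2032 Gregorian.

2 April 2032 CE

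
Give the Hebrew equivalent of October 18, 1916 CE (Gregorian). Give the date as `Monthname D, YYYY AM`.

Both dates share Julian Day Number 2421155; in the Hebrew calendar that is 21 Tishrei 5677 AM.

Tishrei 21, 5677 AM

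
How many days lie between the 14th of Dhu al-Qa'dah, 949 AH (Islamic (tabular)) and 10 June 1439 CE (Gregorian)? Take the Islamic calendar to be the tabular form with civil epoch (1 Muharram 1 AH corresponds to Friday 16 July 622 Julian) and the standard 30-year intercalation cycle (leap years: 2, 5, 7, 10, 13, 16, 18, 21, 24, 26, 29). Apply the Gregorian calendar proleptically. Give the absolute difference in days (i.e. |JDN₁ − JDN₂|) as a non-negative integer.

37884

First date → JDN 2284688; second date → JDN 2246804.
The interval is |2284688 − 2246804| = 37884 days.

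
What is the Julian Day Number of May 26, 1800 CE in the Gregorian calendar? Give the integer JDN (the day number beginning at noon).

JDN 2299161 is 15 October 1582 CE (Gregorian); the target day is +79481 days from there, so JDN = 2378642.

2378642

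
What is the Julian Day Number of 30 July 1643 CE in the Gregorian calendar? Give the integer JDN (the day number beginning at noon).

2321364

JDN 2400001 is 17 November 1858 CE (Gregorian), MJD 0; the target day is −78637 days from there, so JDN = 2321364.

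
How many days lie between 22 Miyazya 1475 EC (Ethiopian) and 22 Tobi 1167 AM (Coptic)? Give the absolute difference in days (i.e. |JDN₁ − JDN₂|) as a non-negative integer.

JDN of the first date = 2262830.
JDN of the second date = 2251052.
|2251052 − 2262830| = 11778.

11778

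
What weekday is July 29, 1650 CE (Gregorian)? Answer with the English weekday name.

Friday

Since JDN mod 7 = 4 (0 = Monday), the day is Friday.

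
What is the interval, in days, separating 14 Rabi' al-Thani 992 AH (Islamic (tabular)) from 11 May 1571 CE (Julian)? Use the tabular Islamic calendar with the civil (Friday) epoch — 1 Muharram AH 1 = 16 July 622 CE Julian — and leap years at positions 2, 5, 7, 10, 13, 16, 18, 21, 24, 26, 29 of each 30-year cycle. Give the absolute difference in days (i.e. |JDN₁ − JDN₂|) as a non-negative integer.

JDN of the first date = 2299719.
JDN of the second date = 2294996.
|2294996 − 2299719| = 4723.

4723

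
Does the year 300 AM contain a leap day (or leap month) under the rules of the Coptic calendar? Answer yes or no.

no

300 mod 4 = 0; in the Coptic calendar a year is leap when year mod 4 = 3, so it is a common year.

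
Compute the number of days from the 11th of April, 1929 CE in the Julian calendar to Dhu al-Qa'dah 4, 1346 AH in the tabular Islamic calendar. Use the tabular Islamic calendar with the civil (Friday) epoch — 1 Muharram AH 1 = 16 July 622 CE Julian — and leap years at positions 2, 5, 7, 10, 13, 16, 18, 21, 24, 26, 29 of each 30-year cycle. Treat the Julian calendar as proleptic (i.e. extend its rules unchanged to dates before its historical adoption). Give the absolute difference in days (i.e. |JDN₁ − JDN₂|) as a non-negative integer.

365

JDN of the first date = 2425726.
JDN of the second date = 2425361.
|2425361 − 2425726| = 365.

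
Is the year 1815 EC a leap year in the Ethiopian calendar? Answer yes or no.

yes

1815 mod 4 = 3; in the Ethiopian calendar a year is leap when year mod 4 = 3, so it is a leap year.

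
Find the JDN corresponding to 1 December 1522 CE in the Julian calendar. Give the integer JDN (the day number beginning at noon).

2277303

In the proleptic Gregorian calendar the same day is 11 December 1522.
JDN 2299161 is 15 October 1582 CE (Gregorian); the target day is −21858 days from there, so JDN = 2277303.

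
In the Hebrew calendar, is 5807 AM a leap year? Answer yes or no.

no

Hebrew year 5807 is year 12 of its 19-year Metonic cycle; leap years are at positions 3, 6, 8, 11, 14, 17, 19, so it is a common year (12 months).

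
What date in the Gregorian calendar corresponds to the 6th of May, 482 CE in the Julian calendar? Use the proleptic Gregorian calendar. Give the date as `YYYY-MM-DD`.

The Julian–Gregorian offset here is 1 day (Julian trailing).
6 May 482 Julian + 1 day → 7 May 482 Gregorian.

0482-05-07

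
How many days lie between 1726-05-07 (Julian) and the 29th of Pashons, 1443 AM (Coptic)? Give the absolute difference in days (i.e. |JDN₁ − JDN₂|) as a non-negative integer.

JDN of the first date = 2351606.
JDN of the second date = 2351988.
|2351988 − 2351606| = 382.

382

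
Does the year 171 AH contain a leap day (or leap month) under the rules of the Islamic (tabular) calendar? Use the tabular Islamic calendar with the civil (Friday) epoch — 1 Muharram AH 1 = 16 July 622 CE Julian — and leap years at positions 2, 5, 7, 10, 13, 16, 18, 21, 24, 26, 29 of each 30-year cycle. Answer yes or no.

yes

Year 171 AH is year 21 of its 30-year cycle; leap positions are 2, 5, 7, 10, 13, 16, 18, 21, 24, 26, 29, so it is a leap year (355 days).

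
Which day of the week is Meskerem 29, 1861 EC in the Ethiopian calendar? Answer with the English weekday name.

In the Gregorian calendar this is 8 October 1868 (JDN 2403614).
Since JDN mod 7 = 3 (0 = Monday), the day is Thursday.

Thursday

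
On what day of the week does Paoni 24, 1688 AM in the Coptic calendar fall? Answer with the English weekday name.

In the Gregorian calendar this is 1 July 1972 (JDN 2441500).
Since JDN mod 7 = 5 (0 = Monday), the day is Saturday.

Saturday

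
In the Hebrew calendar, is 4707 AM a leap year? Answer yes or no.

Hebrew year 4707 is year 14 of its 19-year Metonic cycle; leap years are at positions 3, 6, 8, 11, 14, 17, 19, so it is a leap year (13 months).

yes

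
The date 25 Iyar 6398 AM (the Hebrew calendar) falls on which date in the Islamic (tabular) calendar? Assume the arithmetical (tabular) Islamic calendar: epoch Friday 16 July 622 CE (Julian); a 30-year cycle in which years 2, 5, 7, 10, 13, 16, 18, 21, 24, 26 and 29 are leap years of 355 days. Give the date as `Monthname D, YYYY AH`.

Julian Day Number of the source date = 2684720.
Converting JDN 2684720 to the tabular Islamic calendar gives 25 Ramadan 2078 AH.

Ramadan 25, 2078 AH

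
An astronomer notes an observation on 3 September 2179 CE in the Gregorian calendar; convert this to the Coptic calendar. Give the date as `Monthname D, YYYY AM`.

Both dates share Julian Day Number 2517169; in the Coptic calendar that is 27 Mesori 1895 AM.

Mesori 27, 1895 AM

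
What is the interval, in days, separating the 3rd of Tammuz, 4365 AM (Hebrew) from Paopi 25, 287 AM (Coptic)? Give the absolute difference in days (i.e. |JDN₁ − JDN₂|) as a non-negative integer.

12666

First date → JDN 1942211; second date → JDN 1929545.
The interval is |1942211 − 1929545| = 12666 days.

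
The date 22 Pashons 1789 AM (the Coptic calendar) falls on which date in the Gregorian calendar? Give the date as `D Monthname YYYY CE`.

30 May 2073 CE

Julian Day Number of the source date = 2478358.
Converting JDN 2478358 to the Gregorian calendar gives 30 May 2073 CE.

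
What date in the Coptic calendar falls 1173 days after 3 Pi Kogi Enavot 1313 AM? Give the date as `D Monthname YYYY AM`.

JDN of 3 Pi Kogi Enavot 1313 AM = 2304600.
2304600 + 1173 = 2305773.
JDN 2305773 in the Coptic calendar is 15 Hathor 1317 AM.

15 Hathor 1317 AM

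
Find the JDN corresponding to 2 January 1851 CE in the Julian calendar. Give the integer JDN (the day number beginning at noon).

2397137

In the Gregorian calendar the same day is 14 January 1851.
JDN 2400001 is 17 November 1858 CE (Gregorian), MJD 0; the target day is −2864 days from there, so JDN = 2397137.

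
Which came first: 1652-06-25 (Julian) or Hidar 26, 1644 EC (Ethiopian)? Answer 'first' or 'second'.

The two dates have Julian Day Numbers 2324627 and 2324412 respectively.
Since 2324412 < 2324627, the second date comes first.

second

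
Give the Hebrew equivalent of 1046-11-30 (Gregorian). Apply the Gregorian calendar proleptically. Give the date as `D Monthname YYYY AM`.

Both dates share Julian Day Number 2103437; in the Hebrew calendar that is 22 Kislev 4807 AM.

22 Kislev 4807 AM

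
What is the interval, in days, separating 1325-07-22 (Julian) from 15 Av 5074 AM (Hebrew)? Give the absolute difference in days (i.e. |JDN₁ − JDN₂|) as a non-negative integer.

4011

JDN of the first date = 2205217.
JDN of the second date = 2201206.
|2201206 − 2205217| = 4011.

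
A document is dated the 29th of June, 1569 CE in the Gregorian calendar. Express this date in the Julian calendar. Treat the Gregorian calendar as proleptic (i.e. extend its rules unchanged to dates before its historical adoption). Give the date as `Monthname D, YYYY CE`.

At this point the Julian calendar is 10 days behind the Gregorian.
29 June 1569 Gregorian − 10 days → 19 June 1569 Julian.

June 19, 1569 CE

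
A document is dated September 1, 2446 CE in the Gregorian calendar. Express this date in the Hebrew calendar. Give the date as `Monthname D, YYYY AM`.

Both dates share Julian Day Number 2614687; in the Hebrew calendar that is 9 Elul 6206 AM.

Elul 9, 6206 AM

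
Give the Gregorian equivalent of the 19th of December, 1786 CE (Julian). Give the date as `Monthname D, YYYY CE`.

December 30, 1786 CE

For dates in this range the Gregorian date is 11 days ahead of the Julian.
19 December 1786 Julian + 11 days → 30 December 1786 Gregorian.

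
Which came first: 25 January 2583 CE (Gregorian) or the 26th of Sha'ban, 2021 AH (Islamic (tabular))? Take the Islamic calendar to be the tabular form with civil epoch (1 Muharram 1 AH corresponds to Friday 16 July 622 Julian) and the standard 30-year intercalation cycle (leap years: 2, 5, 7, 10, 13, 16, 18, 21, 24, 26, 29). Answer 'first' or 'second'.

The two dates have Julian Day Numbers 2664506 and 2664493 respectively.
Since 2664493 < 2664506, the second date comes first.

second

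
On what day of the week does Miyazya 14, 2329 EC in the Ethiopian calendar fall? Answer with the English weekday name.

Sunday

This is JDN 2574746 (25 April 2337 Gregorian).
JDN 2574746 mod 7 = 6, and JDN 0 was a Monday, so this is a Sunday.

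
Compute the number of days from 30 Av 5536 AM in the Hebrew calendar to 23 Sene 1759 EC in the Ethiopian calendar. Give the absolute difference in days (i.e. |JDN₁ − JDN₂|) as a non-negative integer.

First date → JDN 2369958; second date → JDN 2366622.
The interval is |2369958 − 2366622| = 3336 days.

3336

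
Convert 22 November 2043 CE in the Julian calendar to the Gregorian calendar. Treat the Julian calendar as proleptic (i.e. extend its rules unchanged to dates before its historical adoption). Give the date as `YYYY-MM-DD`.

2043-12-05

The Julian–Gregorian offset here is 13 days (Julian trailing).
22 November 2043 Julian + 13 days → 5 December 2043 Gregorian.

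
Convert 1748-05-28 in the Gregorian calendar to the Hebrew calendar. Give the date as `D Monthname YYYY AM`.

Julian Day Number of the source date = 2359652.
Converting JDN 2359652 to the Hebrew calendar gives 1 Sivan 5508 AM.

1 Sivan 5508 AM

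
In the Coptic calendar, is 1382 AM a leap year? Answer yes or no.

no

1382 mod 4 = 2; in the Coptic calendar a year is leap when year mod 4 = 3, so it is a common year.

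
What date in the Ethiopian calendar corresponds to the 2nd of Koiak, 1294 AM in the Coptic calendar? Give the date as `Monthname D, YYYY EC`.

Tahsas 2, 1570 EC

Julian Day Number of the source date = 2297389.
Converting JDN 2297389 to the Ethiopian calendar gives 2 Tahsas 1570 EC.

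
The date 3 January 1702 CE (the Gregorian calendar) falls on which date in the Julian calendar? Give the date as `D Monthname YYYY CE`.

At this point the Julian calendar is 11 days behind the Gregorian.
3 January 1702 Gregorian − 11 days → 23 December 1701 Julian.

23 December 1701 CE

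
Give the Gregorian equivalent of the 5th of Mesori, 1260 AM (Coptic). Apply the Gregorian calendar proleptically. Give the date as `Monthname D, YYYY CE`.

Julian Day Number of the source date = 2285214.
Converting JDN 2285214 to the Gregorian calendar gives 8 August 1544 CE.

August 8, 1544 CE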